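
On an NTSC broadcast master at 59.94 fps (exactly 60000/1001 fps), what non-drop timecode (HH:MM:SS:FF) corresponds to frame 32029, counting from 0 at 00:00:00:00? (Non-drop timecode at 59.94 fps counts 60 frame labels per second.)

32029 ÷ 60 = 533 full seconds, remainder 49 frames.
533 s = 0 h 8 min 53 s.
Timecode: 00:08:53:49.

00:08:53:49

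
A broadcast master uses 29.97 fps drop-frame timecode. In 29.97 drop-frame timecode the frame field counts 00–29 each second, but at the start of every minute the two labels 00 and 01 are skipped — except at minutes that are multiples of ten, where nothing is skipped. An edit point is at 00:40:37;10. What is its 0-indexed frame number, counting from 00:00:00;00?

73048

As if non-drop at 30 labels/s: (0 × 3600 + 40 × 60 + 37) × 30 + 10 = 73120.
Minute boundaries passed: 40; those not divisible by 10: 40 − 4 = 36; dropped labels = 2 × 36 = 72.
Actual frame index = 73120 − 72 = 73048.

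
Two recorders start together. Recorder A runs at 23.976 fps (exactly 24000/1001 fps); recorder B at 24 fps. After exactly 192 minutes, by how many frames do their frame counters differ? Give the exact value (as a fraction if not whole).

192 min = 11520 s.
A emits 24000/1001 × 11520 = 276480000/1001 frames; B emits 24 × 11520 = 276480.
Difference = 276480/1001 frames (≈ 276.2038); B is ahead of A.

276480/1001 frames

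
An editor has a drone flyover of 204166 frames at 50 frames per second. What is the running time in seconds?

Running time = 204166 / (50) = 4083.32 s.

4083.32 seconds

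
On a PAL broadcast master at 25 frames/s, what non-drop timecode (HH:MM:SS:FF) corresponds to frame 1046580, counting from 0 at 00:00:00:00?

1046580 ÷ 25 = 41863 full seconds, remainder 5 frames.
41863 s = 11 h 37 min 43 s.
Timecode: 11:37:43:05.

11:37:43:05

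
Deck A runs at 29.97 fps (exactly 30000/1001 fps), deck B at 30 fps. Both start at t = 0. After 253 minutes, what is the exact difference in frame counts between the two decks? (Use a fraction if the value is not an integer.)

253 min = 15180 s.
A emits 30000/1001 × 15180 = 41400000/91 frames; B emits 30 × 15180 = 455400.
Difference = 41400/91 frames (≈ 454.9451); B is ahead of A.

41400/91 frames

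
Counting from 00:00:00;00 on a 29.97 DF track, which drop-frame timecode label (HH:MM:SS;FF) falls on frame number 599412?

05:33:20;12

Ten DF minutes hold 17982 frames, so frame 599412 lies in block 33 (frames 593406–611387) with 6006 frames into that block.
The block's first minute is 1800 frames and the rest 1798 each; 6006 frames reaches minute 3, so 33 × 18 + 3 × 2 = 600 labels have been skipped so far.
Adding those back, label number 599412 + 600 = 600012 at 30 labels/s is 20000 s + 12 f = 5 h 33 min 20 s frame 12, i.e. 05:33:20;12.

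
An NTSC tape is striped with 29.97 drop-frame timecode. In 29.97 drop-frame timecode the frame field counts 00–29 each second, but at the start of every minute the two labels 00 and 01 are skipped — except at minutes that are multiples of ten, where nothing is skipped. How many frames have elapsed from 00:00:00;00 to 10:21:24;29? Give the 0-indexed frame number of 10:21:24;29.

1117431

Complete 10-minute blocks: 62, each 17982 frames → 1114884.
Remaining 1 whole minute in the current block: 1800 + 0 × 1798 = 1800 frames.
Within the current minute: 24 × 30 + 29 − 2 = 747 (labels ;00/;01 skipped at this minute). Total = 1114884 + 1800 + 747 = 1117431.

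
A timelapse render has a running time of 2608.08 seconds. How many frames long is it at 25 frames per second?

65202 frames

Frames = 2608.08 × 25 = 65202.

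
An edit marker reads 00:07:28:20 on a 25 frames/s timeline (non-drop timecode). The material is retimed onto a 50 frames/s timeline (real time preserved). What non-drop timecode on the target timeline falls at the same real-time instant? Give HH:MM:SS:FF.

Source frame index: (0×3600 + 7×60 + 28) × 25 + 20 = 11220.
Real time: 11220 / (25) = 2244/5 s.
Target frame: (2244/5) × (50) = 22440.
At 50 labels/s: frame 22440 → 00:07:28:40.

00:07:28:40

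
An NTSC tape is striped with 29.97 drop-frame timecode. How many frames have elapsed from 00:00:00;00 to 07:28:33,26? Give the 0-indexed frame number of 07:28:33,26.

As if non-drop at 30 labels/s: (7 × 3600 + 28 × 60 + 33) × 30 + 26 = 807416.
Minute boundaries passed: 448; those not divisible by 10: 448 − 44 = 404; dropped labels = 2 × 404 = 808.
Actual frame index = 807416 − 808 = 806608.

806608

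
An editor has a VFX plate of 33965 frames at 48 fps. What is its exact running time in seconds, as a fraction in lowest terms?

Running time = 33965 ÷ (48) = 33965 × 1/48 = 33965/48 s.

33965/48 seconds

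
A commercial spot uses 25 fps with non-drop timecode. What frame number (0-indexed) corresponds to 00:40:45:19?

frame 61144

Total seconds to the label: (0 × 3600 + 40 × 60 + 45) = 2445.
Frame index = 2445 × 25 + 19 = 61144.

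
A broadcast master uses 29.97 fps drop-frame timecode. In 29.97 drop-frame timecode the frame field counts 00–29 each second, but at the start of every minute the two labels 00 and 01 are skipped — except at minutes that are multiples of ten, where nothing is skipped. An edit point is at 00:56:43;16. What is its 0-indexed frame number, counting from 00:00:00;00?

102004

Complete 10-minute blocks: 5, each 17982 frames → 89910.
Remaining 6 whole minutes in the current block: 1800 + 5 × 1798 = 10790 frames.
Within the current minute: 43 × 30 + 16 − 2 = 1304 (labels ;00/;01 skipped at this minute). Total = 89910 + 10790 + 1304 = 102004.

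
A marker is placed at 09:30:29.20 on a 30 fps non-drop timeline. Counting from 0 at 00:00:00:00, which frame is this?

frame 1026890

Total seconds to the label: (9 × 3600 + 30 × 60 + 29) = 34229.
Frame index = 34229 × 30 + 20 = 1026890.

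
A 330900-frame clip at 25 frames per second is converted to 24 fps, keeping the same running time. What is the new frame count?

317664 frames

Target frames = source frames × (target rate / source rate) = 330900 × (24)/(25) = 330900 × 24/25 = 317664.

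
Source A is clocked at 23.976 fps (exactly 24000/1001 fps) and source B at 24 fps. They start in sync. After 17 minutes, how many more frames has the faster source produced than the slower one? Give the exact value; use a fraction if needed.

17 min = 1020 s.
A emits 24000/1001 × 1020 = 24480000/1001 frames; B emits 24 × 1020 = 24480.
Difference = 24480/1001 frames (≈ 24.4555); B is ahead of A.

24480/1001 frames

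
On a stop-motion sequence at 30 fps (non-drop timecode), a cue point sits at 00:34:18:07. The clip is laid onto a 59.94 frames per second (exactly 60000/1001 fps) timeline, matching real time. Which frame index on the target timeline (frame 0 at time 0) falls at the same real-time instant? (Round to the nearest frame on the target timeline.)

Source frame index: (0×3600 + 34×60 + 18) × 30 + 7 = 61747.
Real time: 61747 / (30) = 61747/30 s.
Target frame: (61747/30) × (60000/1001) = 17642000/143 ≈ 123370.629 → 123371.

frame 123371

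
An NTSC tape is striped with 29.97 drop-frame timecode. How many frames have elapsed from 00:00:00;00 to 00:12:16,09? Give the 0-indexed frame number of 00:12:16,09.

22067

Complete 10-minute blocks: 1, each 17982 frames → 17982.
Remaining 2 whole minutes in the current block: 1800 + 1 × 1798 = 3598 frames.
Within the current minute: 16 × 30 + 9 − 2 = 487 (labels ;00/;01 skipped at this minute). Total = 17982 + 3598 + 487 = 22067.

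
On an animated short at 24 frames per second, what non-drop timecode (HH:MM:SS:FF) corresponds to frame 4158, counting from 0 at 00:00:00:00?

4158 ÷ 24 = 173 full seconds, remainder 6 frames.
173 s = 0 h 2 min 53 s.
Timecode: 00:02:53:06.

00:02:53:06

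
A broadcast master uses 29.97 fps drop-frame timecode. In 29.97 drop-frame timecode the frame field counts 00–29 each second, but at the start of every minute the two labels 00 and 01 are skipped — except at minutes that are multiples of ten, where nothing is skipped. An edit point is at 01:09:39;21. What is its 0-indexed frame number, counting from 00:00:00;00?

As if non-drop at 30 labels/s: (1 × 3600 + 9 × 60 + 39) × 30 + 21 = 125391.
Minute boundaries passed: 69; those not divisible by 10: 69 − 6 = 63; dropped labels = 2 × 63 = 126.
Actual frame index = 125391 − 126 = 125265.

125265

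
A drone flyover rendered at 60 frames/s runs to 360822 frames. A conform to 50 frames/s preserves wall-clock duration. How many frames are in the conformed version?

300685 frames

Target frames = source frames × (target rate / source rate) = 360822 × (50)/(60) = 360822 × 5/6 = 300685.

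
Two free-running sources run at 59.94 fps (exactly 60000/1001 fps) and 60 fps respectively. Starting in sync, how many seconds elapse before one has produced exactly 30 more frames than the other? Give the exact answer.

500.5 seconds

The gap grows by |60 − 60000/1001| = 60/1001 frames per second.
Time for a 30-frame gap: 30 ÷ (60/1001) = 500.5 s.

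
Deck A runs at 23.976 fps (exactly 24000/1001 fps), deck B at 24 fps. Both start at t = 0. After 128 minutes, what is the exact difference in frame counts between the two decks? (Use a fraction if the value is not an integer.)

184320/1001 frames

128 min = 7680 s.
A emits 24000/1001 × 7680 = 184320000/1001 frames; B emits 24 × 7680 = 184320.
Difference = 184320/1001 frames (≈ 184.1359); B is ahead of A.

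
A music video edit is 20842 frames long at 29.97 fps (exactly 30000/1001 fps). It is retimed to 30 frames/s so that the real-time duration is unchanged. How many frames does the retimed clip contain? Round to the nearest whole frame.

Frames at target rate = 20842 × (30) / (30000/1001) = 10431421/500 ≈ 20862.842.
Nearest whole frame: 20863.

20863 frames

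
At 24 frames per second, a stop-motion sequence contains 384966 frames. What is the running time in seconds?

16040.25 seconds

Running time = 384966 / (24) = 16040.25 s.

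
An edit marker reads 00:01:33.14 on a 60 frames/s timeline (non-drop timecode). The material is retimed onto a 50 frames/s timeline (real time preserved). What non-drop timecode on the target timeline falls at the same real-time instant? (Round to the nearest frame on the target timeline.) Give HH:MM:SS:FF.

00:01:33:12

Source frame index: (0×3600 + 1×60 + 33) × 60 + 14 = 5594.
Real time: 5594 / (60) = 2797/30 s.
Target frame: (2797/30) × (50) = 13985/3 ≈ 4661.667 → 4662.
At 50 labels/s: frame 4662 → 00:01:33:12.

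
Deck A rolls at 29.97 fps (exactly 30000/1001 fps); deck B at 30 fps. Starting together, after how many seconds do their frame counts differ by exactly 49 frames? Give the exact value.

The gap grows by |30 − 30000/1001| = 30/1001 frames per second.
Time for a 49-frame gap: 49 ÷ (30/1001) = 49049/30 s.

49049/30 seconds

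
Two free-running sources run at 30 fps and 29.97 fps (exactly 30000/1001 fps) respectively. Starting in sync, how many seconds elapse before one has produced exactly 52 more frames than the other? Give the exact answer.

26026/15 seconds

The gap grows by |30000/1001 − 30| = 30/1001 frames per second.
Time for a 52-frame gap: 52 ÷ (30/1001) = 26026/15 s.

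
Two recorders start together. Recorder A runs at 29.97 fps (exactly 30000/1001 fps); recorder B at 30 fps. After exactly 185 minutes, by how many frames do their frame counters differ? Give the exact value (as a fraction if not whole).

333000/1001 frames

185 min = 11100 s.
A emits 30000/1001 × 11100 = 333000000/1001 frames; B emits 30 × 11100 = 333000.
Difference = 333000/1001 frames (≈ 332.6673); B is ahead of A.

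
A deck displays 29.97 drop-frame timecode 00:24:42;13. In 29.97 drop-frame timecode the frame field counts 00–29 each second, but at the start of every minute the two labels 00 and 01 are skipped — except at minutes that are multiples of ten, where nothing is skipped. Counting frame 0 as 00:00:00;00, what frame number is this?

44429

Complete 10-minute blocks: 2, each 17982 frames → 35964.
Remaining 4 whole minutes in the current block: 1800 + 3 × 1798 = 7194 frames.
Within the current minute: 42 × 30 + 13 − 2 = 1271 (labels ;00/;01 skipped at this minute). Total = 35964 + 7194 + 1271 = 44429.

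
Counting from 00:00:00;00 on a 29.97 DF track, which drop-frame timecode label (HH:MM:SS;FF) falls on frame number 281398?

Ten DF minutes hold 17982 frames, so frame 281398 lies in block 15 (frames 269730–287711) with 11668 frames into that block.
The block's first minute is 1800 frames and the rest 1798 each; 11668 frames reaches minute 6, so 15 × 18 + 6 × 2 = 282 labels have been skipped so far.
Adding those back, label number 281398 + 282 = 281680 at 30 labels/s is 9389 s + 10 f = 2 h 36 min 29 s frame 10, i.e. 02:36:29;10.

02:36:29;10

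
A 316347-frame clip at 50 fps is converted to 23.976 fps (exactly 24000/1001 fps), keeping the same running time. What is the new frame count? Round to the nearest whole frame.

151695 frames

Frames at target rate = 316347 × (24000/1001) / (50) = 151846560/1001 ≈ 151694.865.
Nearest whole frame: 151695.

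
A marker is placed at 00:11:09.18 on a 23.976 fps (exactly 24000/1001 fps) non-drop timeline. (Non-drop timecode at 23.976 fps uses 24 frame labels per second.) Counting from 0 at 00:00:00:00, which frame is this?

16074

Total seconds to the label: (0 × 3600 + 11 × 60 + 9) = 669.
Frame index = 669 × 24 + 18 = 16074.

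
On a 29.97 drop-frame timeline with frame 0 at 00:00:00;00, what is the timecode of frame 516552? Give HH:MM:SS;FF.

04:47:15;20

Ten DF minutes hold 17982 frames, so frame 516552 lies in block 28 (frames 503496–521477) with 13056 frames into that block.
The block's first minute is 1800 frames and the rest 1798 each; 13056 frames reaches minute 7, so 28 × 18 + 7 × 2 = 518 labels have been skipped so far.
Adding those back, label number 516552 + 518 = 517070 at 30 labels/s is 17235 s + 20 f = 4 h 47 min 15 s frame 20, i.e. 04:47:15;20.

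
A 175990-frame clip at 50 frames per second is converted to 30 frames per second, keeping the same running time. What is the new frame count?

Target frames = source frames × (target rate / source rate) = 175990 × (30)/(50) = 175990 × 3/5 = 105594.

105594 frames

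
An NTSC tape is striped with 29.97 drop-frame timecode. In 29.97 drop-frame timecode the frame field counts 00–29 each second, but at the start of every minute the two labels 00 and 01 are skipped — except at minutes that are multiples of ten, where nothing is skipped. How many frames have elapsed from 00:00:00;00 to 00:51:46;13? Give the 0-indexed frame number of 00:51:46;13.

Complete 10-minute blocks: 5, each 17982 frames → 89910.
Remaining 1 whole minute in the current block: 1800 + 0 × 1798 = 1800 frames.
Within the current minute: 46 × 30 + 13 − 2 = 1391 (labels ;00/;01 skipped at this minute). Total = 89910 + 1800 + 1391 = 93101.

93101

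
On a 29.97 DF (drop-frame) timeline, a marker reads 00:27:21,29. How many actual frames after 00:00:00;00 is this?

49209

As if non-drop at 30 labels/s: (0 × 3600 + 27 × 60 + 21) × 30 + 29 = 49259.
Minute boundaries passed: 27; those not divisible by 10: 27 − 2 = 25; dropped labels = 2 × 25 = 50.
Actual frame index = 49259 − 50 = 49209.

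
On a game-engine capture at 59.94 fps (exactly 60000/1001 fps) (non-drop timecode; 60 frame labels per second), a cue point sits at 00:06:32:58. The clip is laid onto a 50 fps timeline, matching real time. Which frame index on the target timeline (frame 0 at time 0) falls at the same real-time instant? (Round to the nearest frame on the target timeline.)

frame 19668

Source frame index: (0×3600 + 6×60 + 32) × 60 + 58 = 23578.
Real time: 23578 / (60000/1001) = 11800789/30000 s.
Target frame: (11800789/30000) × (50) = 11800789/600 ≈ 19667.982 → 19668.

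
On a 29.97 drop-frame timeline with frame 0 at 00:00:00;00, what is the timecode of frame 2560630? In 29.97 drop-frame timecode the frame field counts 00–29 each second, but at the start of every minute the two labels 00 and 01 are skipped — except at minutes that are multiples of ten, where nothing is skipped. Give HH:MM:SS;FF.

Ten DF minutes hold 17982 frames, so frame 2560630 lies in block 142 (frames 2553444–2571425) with 7186 frames into that block.
The block's first minute is 1800 frames and the rest 1798 each; 7186 frames reaches minute 3, so 142 × 18 + 3 × 2 = 2562 labels have been skipped so far.
Adding those back, label number 2560630 + 2562 = 2563192 at 30 labels/s is 85439 s + 22 f = 23 h 43 min 59 s frame 22, i.e. 23:43:59;22.

23:43:59;22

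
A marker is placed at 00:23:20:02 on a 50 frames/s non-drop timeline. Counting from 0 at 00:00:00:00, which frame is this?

Total seconds to the label: (0 × 3600 + 23 × 60 + 20) = 1400.
Frame index = 1400 × 50 + 2 = 70002.

70002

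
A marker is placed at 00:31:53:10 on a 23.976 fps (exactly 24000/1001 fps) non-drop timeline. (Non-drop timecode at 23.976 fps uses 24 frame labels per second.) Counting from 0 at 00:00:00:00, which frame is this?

Total seconds to the label: (0 × 3600 + 31 × 60 + 53) = 1913.
Frame index = 1913 × 24 + 10 = 45922.

frame 45922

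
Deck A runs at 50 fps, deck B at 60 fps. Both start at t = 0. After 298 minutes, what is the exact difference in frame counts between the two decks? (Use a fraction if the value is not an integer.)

298 min = 17880 s.
A emits 50 × 17880 = 894000 frames; B emits 60 × 17880 = 1072800.
Difference = 178800 frames; B is ahead of A.

178800 frames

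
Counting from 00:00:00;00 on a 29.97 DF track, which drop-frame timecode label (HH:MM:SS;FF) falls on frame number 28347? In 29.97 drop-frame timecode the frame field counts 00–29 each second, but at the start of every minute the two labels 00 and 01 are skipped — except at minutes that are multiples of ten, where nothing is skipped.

00:15:45;25

Each 10-minute DF block holds 10 × 60 × 30 − 9 × 2 = 17982 frames. 28347 ÷ 17982 → 1 full block, remainder 10365.
Within the partial block the first minute is 1800 frames and each further minute 1798, so 5 further minute boundaries passed. Total skipped labels = 18 × 1 + 2 × 5 = 28.
Non-drop label index = 28347 + 28 = 28375; at 30 labels/s that is 00:15:45:25, i.e. DF 00:15:45;25.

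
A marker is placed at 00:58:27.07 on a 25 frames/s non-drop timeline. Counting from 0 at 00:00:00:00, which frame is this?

87682

Total seconds to the label: (0 × 3600 + 58 × 60 + 27) = 3507.
Frame index = 3507 × 25 + 7 = 87682.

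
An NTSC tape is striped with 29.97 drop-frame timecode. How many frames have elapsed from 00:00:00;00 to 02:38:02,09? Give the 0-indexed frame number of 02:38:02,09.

284183

As if non-drop at 30 labels/s: (2 × 3600 + 38 × 60 + 2) × 30 + 9 = 284469.
Minute boundaries passed: 158; those not divisible by 10: 158 − 15 = 143; dropped labels = 2 × 143 = 286.
Actual frame index = 284469 − 286 = 284183.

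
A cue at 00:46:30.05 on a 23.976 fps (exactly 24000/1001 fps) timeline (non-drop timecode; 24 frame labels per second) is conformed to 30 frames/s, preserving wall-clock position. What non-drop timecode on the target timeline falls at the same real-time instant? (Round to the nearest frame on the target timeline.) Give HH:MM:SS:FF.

Source frame index: (0×3600 + 46×60 + 30) × 24 + 5 = 66965.
Real time: 66965 / (24000/1001) = 13406393/4800 s.
Target frame: (13406393/4800) × (30) = 13406393/160 ≈ 83789.956 → 83790.
At 30 labels/s: frame 83790 → 00:46:33:00.

00:46:33:00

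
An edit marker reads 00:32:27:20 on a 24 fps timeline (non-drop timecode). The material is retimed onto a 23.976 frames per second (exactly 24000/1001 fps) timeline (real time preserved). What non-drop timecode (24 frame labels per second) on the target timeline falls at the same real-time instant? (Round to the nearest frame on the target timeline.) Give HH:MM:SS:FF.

Source frame index: (0×3600 + 32×60 + 27) × 24 + 20 = 46748.
Real time: 46748 / (24) = 11687/6 s.
Target frame: (11687/6) × (24000/1001) = 3596000/77 ≈ 46701.299 → 46701.
At 24 labels/s: frame 46701 → 00:32:25:21.

00:32:25:21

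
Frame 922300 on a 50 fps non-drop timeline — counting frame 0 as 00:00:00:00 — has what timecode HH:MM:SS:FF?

922300 ÷ 50 = 18446 full seconds, remainder 0 frames.
18446 s = 5 h 7 min 26 s.
Timecode: 05:07:26:00.

05:07:26:00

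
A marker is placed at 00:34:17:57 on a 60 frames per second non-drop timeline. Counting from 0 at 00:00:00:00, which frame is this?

Total seconds to the label: (0 × 3600 + 34 × 60 + 17) = 2057.
Frame index = 2057 × 60 + 57 = 123477.

123477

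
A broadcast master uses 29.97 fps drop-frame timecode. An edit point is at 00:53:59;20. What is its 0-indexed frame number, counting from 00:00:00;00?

As if non-drop at 30 labels/s: (0 × 3600 + 53 × 60 + 59) × 30 + 20 = 97190.
Minute boundaries passed: 53; those not divisible by 10: 53 − 5 = 48; dropped labels = 2 × 48 = 96.
Actual frame index = 97190 − 96 = 97094.

97094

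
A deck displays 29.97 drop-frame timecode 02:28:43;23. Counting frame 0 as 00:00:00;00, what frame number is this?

As if non-drop at 30 labels/s: (2 × 3600 + 28 × 60 + 43) × 30 + 23 = 267713.
Minute boundaries passed: 148; those not divisible by 10: 148 − 14 = 134; dropped labels = 2 × 134 = 268.
Actual frame index = 267713 − 268 = 267445.

267445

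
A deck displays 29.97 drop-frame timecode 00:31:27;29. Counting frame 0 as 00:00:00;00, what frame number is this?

56583

Complete 10-minute blocks: 3, each 17982 frames → 53946.
Remaining 1 whole minute in the current block: 1800 + 0 × 1798 = 1800 frames.
Within the current minute: 27 × 30 + 29 − 2 = 837 (labels ;00/;01 skipped at this minute). Total = 53946 + 1800 + 837 = 56583.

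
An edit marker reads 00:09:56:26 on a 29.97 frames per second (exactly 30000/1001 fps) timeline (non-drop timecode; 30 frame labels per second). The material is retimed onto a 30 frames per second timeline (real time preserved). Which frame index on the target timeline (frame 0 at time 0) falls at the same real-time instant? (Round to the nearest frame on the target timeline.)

frame 17924

Source frame index: (0×3600 + 9×60 + 56) × 30 + 26 = 17906.
Real time: 17906 / (30000/1001) = 8961953/15000 s.
Target frame: (8961953/15000) × (30) = 8961953/500 ≈ 17923.906 → 17924.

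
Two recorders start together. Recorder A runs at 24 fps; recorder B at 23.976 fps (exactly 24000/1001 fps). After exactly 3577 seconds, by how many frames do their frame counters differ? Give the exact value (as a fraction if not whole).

12264/143 frames

A emits 24 × 3577 = 85848 frames; B emits 24000/1001 × 3577 = 12264000/143.
Difference = 12264/143 frames (≈ 85.7622); B is behind A.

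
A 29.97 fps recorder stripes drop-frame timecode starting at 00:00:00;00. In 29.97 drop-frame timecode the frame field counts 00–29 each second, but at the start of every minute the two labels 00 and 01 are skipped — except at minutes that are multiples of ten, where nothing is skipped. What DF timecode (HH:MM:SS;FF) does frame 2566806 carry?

23:47:25;26

Ten DF minutes hold 17982 frames, so frame 2566806 lies in block 142 (frames 2553444–2571425) with 13362 frames into that block.
The block's first minute is 1800 frames and the rest 1798 each; 13362 frames reaches minute 7, so 142 × 18 + 7 × 2 = 2570 labels have been skipped so far.
Adding those back, label number 2566806 + 2570 = 2569376 at 30 labels/s is 85645 s + 26 f = 23 h 47 min 25 s frame 26, i.e. 23:47:25;26.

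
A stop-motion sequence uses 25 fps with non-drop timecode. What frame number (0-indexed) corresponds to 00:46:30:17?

69767

Total seconds to the label: (0 × 3600 + 46 × 60 + 30) = 2790.
Frame index = 2790 × 25 + 17 = 69767.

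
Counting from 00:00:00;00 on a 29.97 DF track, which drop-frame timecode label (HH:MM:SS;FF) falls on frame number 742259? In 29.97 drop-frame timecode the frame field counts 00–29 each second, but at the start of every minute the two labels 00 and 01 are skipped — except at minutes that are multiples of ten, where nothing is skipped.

06:52:46;21

Each 10-minute DF block holds 10 × 60 × 30 − 9 × 2 = 17982 frames. 742259 ÷ 17982 → 41 full blocks, remainder 4997.
Within the partial block the first minute is 1800 frames and each further minute 1798, so 2 further minute boundaries passed. Total skipped labels = 18 × 41 + 2 × 2 = 742.
Non-drop label index = 742259 + 742 = 743001; at 30 labels/s that is 06:52:46:21, i.e. DF 06:52:46;21.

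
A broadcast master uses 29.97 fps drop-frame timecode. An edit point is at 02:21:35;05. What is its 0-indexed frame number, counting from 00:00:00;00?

As if non-drop at 30 labels/s: (2 × 3600 + 21 × 60 + 35) × 30 + 5 = 254855.
Minute boundaries passed: 141; those not divisible by 10: 141 − 14 = 127; dropped labels = 2 × 127 = 254.
Actual frame index = 254855 − 254 = 254601.

254601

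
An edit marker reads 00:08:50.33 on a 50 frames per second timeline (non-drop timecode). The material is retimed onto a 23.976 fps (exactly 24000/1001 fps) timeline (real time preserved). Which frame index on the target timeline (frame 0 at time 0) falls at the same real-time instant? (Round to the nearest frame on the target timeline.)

Source frame index: (0×3600 + 8×60 + 50) × 50 + 33 = 26533.
Real time: 26533 / (50) = 26533/50 s.
Target frame: (26533/50) × (24000/1001) = 979680/77 ≈ 12723.117 → 12723.

frame 12723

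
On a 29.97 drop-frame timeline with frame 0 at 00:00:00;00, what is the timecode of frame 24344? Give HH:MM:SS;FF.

Each 10-minute DF block holds 10 × 60 × 30 − 9 × 2 = 17982 frames. 24344 ÷ 17982 → 1 full block, remainder 6362.
Within the partial block the first minute is 1800 frames and each further minute 1798, so 3 further minute boundaries passed. Total skipped labels = 18 × 1 + 2 × 3 = 24.
Non-drop label index = 24344 + 24 = 24368; at 30 labels/s that is 00:13:32:08, i.e. DF 00:13:32;08.

00:13:32;08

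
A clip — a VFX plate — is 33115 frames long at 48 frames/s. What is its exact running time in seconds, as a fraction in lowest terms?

Running time = 33115 ÷ (48) = 33115 × 1/48 = 33115/48 s.

33115/48 seconds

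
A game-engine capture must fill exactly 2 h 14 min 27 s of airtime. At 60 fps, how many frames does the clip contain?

2 h 14 min 27 s = 8067 s.
Frames = 8067 × 60 = 484020.

484020 frames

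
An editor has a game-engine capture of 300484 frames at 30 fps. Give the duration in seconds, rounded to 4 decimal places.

10016.1333 seconds

Running time = 300484 × 1/30 = 150242/15 s ≈ 10016.1333 s.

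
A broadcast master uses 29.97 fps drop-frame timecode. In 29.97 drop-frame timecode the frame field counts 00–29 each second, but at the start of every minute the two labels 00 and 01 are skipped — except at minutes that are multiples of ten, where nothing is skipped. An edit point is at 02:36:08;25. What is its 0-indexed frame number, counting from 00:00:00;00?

As if non-drop at 30 labels/s: (2 × 3600 + 36 × 60 + 8) × 30 + 25 = 281065.
Minute boundaries passed: 156; those not divisible by 10: 156 − 15 = 141; dropped labels = 2 × 141 = 282.
Actual frame index = 281065 − 282 = 280783.

280783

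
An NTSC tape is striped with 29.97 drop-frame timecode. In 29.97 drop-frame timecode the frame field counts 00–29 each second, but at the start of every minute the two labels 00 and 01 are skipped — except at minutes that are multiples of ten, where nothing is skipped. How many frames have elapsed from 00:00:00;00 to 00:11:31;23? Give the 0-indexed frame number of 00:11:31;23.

Complete 10-minute blocks: 1, each 17982 frames → 17982.
Remaining 1 whole minute in the current block: 1800 + 0 × 1798 = 1800 frames.
Within the current minute: 31 × 30 + 23 − 2 = 951 (labels ;00/;01 skipped at this minute). Total = 17982 + 1800 + 951 = 20733.

20733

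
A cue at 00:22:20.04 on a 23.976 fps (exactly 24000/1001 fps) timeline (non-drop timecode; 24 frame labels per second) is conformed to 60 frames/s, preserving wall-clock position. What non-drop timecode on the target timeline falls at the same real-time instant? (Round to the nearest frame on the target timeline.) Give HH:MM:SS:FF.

00:22:21:30

Source frame index: (0×3600 + 22×60 + 20) × 24 + 4 = 32164.
Real time: 32164 / (24000/1001) = 8049041/6000 s.
Target frame: (8049041/6000) × (60) = 8049041/100 ≈ 80490.410 → 80490.
At 60 labels/s: frame 80490 → 00:22:21:30.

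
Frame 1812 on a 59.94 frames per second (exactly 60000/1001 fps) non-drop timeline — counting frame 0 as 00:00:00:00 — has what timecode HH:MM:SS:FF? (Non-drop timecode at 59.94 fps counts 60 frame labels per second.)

1812 ÷ 60 = 30 full seconds, remainder 12 frames.
30 s = 0 h 0 min 30 s.
Timecode: 00:00:30:12.

00:00:30:12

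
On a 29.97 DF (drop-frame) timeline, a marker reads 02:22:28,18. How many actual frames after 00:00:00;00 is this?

Complete 10-minute blocks: 14, each 17982 frames → 251748.
Remaining 2 whole minutes in the current block: 1800 + 1 × 1798 = 3598 frames.
Within the current minute: 28 × 30 + 18 − 2 = 856 (labels ;00/;01 skipped at this minute). Total = 251748 + 3598 + 856 = 256202.

256202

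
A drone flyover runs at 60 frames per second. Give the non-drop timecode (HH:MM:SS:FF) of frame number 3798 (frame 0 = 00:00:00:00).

3798 ÷ 60 = 63 full seconds, remainder 18 frames.
63 s = 0 h 1 min 3 s.
Timecode: 00:01:03:18.

00:01:03:18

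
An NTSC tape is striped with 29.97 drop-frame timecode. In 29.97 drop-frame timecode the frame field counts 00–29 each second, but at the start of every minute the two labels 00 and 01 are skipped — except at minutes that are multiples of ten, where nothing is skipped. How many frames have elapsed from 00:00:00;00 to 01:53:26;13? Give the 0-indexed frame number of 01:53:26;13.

203989

As if non-drop at 30 labels/s: (1 × 3600 + 53 × 60 + 26) × 30 + 13 = 204193.
Minute boundaries passed: 113; those not divisible by 10: 113 − 11 = 102; dropped labels = 2 × 102 = 204.
Actual frame index = 204193 − 204 = 203989.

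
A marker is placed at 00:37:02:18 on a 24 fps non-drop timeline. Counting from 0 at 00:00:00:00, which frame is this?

frame 53346

Total seconds to the label: (0 × 3600 + 37 × 60 + 2) = 2222.
Frame index = 2222 × 24 + 18 = 53346.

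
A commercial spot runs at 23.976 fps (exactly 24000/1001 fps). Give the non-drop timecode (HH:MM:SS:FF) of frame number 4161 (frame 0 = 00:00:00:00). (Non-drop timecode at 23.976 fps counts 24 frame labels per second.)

4161 ÷ 24 = 173 full seconds, remainder 9 frames.
173 s = 0 h 2 min 53 s.
Timecode: 00:02:53:09.

00:02:53:09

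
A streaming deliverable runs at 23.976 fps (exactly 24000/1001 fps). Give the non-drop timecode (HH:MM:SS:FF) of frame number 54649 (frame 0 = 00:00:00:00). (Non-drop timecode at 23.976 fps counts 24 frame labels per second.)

00:37:57:01

54649 ÷ 24 = 2277 full seconds, remainder 1 frame.
2277 s = 0 h 37 min 57 s.
Timecode: 00:37:57:01.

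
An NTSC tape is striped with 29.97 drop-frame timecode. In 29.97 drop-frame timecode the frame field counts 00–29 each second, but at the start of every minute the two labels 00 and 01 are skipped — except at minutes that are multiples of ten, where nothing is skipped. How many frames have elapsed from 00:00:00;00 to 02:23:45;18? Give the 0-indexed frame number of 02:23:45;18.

As if non-drop at 30 labels/s: (2 × 3600 + 23 × 60 + 45) × 30 + 18 = 258768.
Minute boundaries passed: 143; those not divisible by 10: 143 − 14 = 129; dropped labels = 2 × 129 = 258.
Actual frame index = 258768 − 258 = 258510.

258510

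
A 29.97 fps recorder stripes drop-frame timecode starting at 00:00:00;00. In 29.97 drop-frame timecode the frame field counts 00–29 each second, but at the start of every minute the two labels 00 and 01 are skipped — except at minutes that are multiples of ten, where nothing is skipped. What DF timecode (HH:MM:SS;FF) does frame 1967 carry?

00:01:05;19

Each 10-minute DF block holds 10 × 60 × 30 − 9 × 2 = 17982 frames. 1967 ÷ 17982 → 0 full blocks, remainder 1967.
Within the partial block the first minute is 1800 frames and each further minute 1798, so 1 further minute boundary passed. Total skipped labels = 18 × 0 + 2 × 1 = 2.
Non-drop label index = 1967 + 2 = 1969; at 30 labels/s that is 00:01:05:19, i.e. DF 00:01:05;19.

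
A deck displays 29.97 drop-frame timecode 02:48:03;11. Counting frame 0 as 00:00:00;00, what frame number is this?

As if non-drop at 30 labels/s: (2 × 3600 + 48 × 60 + 3) × 30 + 11 = 302501.
Minute boundaries passed: 168; those not divisible by 10: 168 − 16 = 152; dropped labels = 2 × 152 = 304.
Actual frame index = 302501 − 304 = 302197.

302197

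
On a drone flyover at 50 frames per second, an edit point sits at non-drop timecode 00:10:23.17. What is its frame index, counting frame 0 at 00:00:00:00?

31167

Total seconds to the label: (0 × 3600 + 10 × 60 + 23) = 623.
Frame index = 623 × 50 + 17 = 31167.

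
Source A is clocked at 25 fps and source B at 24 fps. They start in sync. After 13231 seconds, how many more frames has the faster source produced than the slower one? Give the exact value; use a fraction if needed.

13231 frames

A emits 25 × 13231 = 330775 frames; B emits 24 × 13231 = 317544.
Difference = 13231 frames; B is behind A.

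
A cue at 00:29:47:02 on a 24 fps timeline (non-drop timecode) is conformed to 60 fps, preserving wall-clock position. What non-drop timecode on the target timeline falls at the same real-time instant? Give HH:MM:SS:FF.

00:29:47:05

Source frame index: (0×3600 + 29×60 + 47) × 24 + 2 = 42890.
Real time: 42890 / (24) = 21445/12 s.
Target frame: (21445/12) × (60) = 107225.
At 60 labels/s: frame 107225 → 00:29:47:05.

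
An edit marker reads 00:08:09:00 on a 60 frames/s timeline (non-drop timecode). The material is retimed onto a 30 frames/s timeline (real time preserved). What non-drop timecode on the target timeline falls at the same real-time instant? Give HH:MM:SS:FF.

Source frame index: (0×3600 + 8×60 + 9) × 60 + 0 = 29340.
Real time: 29340 / (60) = 489 s.
Target frame: (489) × (30) = 14670.
At 30 labels/s: frame 14670 → 00:08:09:00.

00:08:09:00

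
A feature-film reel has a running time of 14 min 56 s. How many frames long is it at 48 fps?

14 min 56 s = 896 s.
Frames = 896 × 48 = 43008.

43008 frames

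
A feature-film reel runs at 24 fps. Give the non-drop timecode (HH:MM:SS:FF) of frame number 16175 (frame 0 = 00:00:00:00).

16175 ÷ 24 = 673 full seconds, remainder 23 frames.
673 s = 0 h 11 min 13 s.
Timecode: 00:11:13:23.

00:11:13:23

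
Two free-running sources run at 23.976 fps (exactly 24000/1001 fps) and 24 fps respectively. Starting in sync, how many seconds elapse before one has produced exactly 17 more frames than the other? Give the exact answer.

17017/24 seconds

The gap grows by |24 − 24000/1001| = 24/1001 frames per second.
Time for a 17-frame gap: 17 ÷ (24/1001) = 17017/24 s.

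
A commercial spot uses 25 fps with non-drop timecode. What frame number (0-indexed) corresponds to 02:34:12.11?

frame 231311

Total seconds to the label: (2 × 3600 + 34 × 60 + 12) = 9252.
Frame index = 9252 × 25 + 11 = 231311.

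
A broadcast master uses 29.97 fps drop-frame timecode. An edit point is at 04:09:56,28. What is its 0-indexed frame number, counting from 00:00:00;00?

449458

As if non-drop at 30 labels/s: (4 × 3600 + 9 × 60 + 56) × 30 + 28 = 449908.
Minute boundaries passed: 249; those not divisible by 10: 249 − 24 = 225; dropped labels = 2 × 225 = 450.
Actual frame index = 449908 − 450 = 449458.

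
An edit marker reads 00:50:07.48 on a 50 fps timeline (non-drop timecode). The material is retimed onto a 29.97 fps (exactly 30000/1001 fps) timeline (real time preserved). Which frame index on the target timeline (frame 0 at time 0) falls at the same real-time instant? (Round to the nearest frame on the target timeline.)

Source frame index: (0×3600 + 50×60 + 7) × 50 + 48 = 150398.
Real time: 150398 / (50) = 75199/25 s.
Target frame: (75199/25) × (30000/1001) = 90238800/1001 ≈ 90148.651 → 90149.

frame 90149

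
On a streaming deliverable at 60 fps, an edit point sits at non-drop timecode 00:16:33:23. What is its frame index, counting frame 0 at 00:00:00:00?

Total seconds to the label: (0 × 3600 + 16 × 60 + 33) = 993.
Frame index = 993 × 60 + 23 = 59603.

frame 59603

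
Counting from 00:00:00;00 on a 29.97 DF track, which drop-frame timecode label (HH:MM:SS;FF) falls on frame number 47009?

Ten DF minutes hold 17982 frames, so frame 47009 lies in block 2 (frames 35964–53945) with 11045 frames into that block.
The block's first minute is 1800 frames and the rest 1798 each; 11045 frames reaches minute 6, so 2 × 18 + 6 × 2 = 48 labels have been skipped so far.
Adding those back, label number 47009 + 48 = 47057 at 30 labels/s is 1568 s + 17 f = 0 h 26 min 8 s frame 17, i.e. 00:26:08;17.

00:26:08;17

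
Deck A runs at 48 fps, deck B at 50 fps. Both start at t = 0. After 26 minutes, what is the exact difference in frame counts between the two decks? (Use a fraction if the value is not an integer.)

26 min = 1560 s.
A emits 48 × 1560 = 74880 frames; B emits 50 × 1560 = 78000.
Difference = 3120 frames; B is ahead of A.

3120 frames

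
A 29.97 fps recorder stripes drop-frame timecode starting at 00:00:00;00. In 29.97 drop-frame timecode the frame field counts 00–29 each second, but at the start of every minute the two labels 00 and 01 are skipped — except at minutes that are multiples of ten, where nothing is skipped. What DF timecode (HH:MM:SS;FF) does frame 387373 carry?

03:35:25;11

Ten DF minutes hold 17982 frames, so frame 387373 lies in block 21 (frames 377622–395603) with 9751 frames into that block.
The block's first minute is 1800 frames and the rest 1798 each; 9751 frames reaches minute 5, so 21 × 18 + 5 × 2 = 388 labels have been skipped so far.
Adding those back, label number 387373 + 388 = 387761 at 30 labels/s is 12925 s + 11 f = 3 h 35 min 25 s frame 11, i.e. 03:35:25;11.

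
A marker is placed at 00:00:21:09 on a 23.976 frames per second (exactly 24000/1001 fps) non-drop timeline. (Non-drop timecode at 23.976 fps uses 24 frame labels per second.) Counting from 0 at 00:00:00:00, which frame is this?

frame 513

Total seconds to the label: (0 × 3600 + 0 × 60 + 21) = 21.
Frame index = 21 × 24 + 9 = 513.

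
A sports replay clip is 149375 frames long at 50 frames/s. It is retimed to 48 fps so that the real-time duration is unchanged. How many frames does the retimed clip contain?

143400 frames

Target frames = source frames × (target rate / source rate) = 149375 × (48)/(50) = 149375 × 24/25 = 143400.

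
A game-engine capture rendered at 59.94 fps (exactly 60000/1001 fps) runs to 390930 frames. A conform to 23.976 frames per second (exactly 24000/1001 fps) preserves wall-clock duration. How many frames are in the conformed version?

Target frames = source frames × (target rate / source rate) = 390930 × (24000/1001)/(60000/1001) = 390930 × 2/5 = 156372.

156372 frames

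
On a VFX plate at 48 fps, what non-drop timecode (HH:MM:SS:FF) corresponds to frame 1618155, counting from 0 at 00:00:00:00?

09:21:51:27

1618155 ÷ 48 = 33711 full seconds, remainder 27 frames.
33711 s = 9 h 21 min 51 s.
Timecode: 09:21:51:27.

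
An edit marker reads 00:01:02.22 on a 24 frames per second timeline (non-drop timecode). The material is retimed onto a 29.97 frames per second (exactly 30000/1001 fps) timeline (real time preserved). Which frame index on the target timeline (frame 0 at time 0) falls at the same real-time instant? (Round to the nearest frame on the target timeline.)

Source frame index: (0×3600 + 1×60 + 2) × 24 + 22 = 1510.
Real time: 1510 / (24) = 755/12 s.
Target frame: (755/12) × (30000/1001) = 1887500/1001 ≈ 1885.614 → 1886.

frame 1886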